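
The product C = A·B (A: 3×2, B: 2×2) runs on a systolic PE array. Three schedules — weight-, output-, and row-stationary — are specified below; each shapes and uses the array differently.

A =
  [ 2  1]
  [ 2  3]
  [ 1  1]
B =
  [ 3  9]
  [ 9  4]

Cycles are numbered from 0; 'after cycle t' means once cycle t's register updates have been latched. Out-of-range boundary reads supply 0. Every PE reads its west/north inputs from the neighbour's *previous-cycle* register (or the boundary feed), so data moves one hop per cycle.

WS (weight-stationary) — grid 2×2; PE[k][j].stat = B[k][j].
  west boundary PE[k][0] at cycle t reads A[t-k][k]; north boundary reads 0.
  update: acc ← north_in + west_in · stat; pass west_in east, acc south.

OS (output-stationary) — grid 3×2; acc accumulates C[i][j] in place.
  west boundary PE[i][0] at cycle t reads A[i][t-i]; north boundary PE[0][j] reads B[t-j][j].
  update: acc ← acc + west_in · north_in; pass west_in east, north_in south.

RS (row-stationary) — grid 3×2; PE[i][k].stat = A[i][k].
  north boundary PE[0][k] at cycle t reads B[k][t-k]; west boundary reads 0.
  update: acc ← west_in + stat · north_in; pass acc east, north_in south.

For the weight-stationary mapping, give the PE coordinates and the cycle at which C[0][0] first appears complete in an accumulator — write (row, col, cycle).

(row, col, cycle) = (1, 0, 1)

WS — PE[1][0] is where C[0][0] collects:
  cycle 0: PE[1][0] → acc 0, east 0, south 0
  cycle 1: PE[1][0] → acc 15, east 1, south 15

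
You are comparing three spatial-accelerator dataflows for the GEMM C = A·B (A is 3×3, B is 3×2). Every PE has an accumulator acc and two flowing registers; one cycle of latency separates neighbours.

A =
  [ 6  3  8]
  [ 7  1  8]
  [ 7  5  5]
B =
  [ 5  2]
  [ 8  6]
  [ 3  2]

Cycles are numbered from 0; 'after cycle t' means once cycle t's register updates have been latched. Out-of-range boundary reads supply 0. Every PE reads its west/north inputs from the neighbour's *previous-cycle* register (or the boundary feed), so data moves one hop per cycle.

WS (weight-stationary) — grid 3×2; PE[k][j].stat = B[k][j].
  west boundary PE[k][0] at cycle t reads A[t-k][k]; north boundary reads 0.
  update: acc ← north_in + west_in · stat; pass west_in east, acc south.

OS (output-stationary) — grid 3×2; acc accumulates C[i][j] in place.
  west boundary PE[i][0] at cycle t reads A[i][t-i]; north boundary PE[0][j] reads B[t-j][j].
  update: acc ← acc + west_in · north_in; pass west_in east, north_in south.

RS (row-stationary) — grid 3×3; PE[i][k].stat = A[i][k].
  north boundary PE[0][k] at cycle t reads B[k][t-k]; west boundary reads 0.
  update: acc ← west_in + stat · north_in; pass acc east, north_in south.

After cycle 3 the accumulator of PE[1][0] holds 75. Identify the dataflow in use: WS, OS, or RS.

dataflow = WS

WS [3×2] PE[1][0] across cycles:
  0: (1,0).acc=0  regs=<0,0>
  1: (1,0).acc=54  regs=<3,54>
  2: (1,0).acc=43  regs=<1,43>
  3: (1,0).acc=75  regs=<5,75>
OS [3×2] PE[1][0] across cycles:
  0: (1,0).acc=0  regs=<0,0>
  1: (1,0).acc=35  regs=<7,5>
  2: (1,0).acc=43  regs=<1,8>
  3: (1,0).acc=67  regs=<8,3>
RS [3×3] PE[1][0] across cycles:
  0: (1,0).acc=0  regs=<0,0>
  1: (1,0).acc=35  regs=<35,5>
  2: (1,0).acc=14  regs=<14,2>
  3: (1,0).acc=0  regs=<0,0>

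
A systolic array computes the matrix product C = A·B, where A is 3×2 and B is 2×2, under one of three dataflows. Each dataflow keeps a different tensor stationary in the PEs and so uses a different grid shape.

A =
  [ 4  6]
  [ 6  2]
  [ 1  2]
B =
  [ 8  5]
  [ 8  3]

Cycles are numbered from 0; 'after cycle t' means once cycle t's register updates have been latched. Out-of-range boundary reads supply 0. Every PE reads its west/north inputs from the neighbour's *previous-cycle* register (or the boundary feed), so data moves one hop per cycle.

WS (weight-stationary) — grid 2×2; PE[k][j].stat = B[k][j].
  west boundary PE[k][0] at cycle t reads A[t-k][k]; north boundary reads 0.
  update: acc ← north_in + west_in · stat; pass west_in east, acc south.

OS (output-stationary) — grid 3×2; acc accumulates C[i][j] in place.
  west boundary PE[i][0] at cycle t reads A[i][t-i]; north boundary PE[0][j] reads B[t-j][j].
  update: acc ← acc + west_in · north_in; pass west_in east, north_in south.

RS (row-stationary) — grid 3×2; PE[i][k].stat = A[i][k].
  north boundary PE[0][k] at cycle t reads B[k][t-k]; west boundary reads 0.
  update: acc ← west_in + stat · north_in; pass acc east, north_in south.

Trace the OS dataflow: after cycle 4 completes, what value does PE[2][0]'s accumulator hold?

PE[2][0].acc = 24

Tracing OS — 3×2 array, target PE[2][0]:
  [0] (1,0) acc=0 (h:0 v:0)
  [0] (2,0) acc=0 (h:0 v:0)
  [1] (1,0) acc=48 (h:6 v:8)
  [1] (2,0) acc=0 (h:0 v:0)
  [2] (1,0) acc=64 (h:2 v:8)
  [2] (2,0) acc=8 (h:1 v:8)
  [3] (1,0) acc=64 (h:0 v:0)
  [3] (2,0) acc=24 (h:2 v:8)
  [4] (1,0) acc=64 (h:0 v:0)
  [4] (2,0) acc=24 (h:0 v:0)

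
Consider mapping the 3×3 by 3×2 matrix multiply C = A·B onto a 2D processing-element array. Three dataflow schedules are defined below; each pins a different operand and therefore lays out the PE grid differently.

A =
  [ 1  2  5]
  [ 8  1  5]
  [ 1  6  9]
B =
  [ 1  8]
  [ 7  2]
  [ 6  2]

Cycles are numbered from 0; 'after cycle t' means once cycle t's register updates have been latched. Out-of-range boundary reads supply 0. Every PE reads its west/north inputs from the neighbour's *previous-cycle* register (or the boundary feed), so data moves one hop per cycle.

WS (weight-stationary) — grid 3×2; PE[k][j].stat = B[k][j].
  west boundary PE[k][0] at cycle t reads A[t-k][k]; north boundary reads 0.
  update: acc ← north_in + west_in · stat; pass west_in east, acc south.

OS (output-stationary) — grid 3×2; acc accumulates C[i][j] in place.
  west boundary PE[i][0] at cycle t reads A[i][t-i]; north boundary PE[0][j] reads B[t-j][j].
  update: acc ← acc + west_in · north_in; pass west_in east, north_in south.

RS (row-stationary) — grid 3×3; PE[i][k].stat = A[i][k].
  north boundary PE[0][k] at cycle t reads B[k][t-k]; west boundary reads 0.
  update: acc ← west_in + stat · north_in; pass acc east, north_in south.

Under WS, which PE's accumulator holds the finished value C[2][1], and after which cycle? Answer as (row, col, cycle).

(row, col, cycle) = (2, 1, 5)

Under WS, C[2][1] lands at PE[2][1]:
  @0  [2,1]  acc 0  |  →0  ↓0
  @1  [2,1]  acc 0  |  →0  ↓0
  @2  [2,1]  acc 0  |  →0  ↓0
  @3  [2,1]  acc 22  |  →5  ↓22
  @4  [2,1]  acc 76  |  →5  ↓76
  @5  [2,1]  acc 38  |  →9  ↓38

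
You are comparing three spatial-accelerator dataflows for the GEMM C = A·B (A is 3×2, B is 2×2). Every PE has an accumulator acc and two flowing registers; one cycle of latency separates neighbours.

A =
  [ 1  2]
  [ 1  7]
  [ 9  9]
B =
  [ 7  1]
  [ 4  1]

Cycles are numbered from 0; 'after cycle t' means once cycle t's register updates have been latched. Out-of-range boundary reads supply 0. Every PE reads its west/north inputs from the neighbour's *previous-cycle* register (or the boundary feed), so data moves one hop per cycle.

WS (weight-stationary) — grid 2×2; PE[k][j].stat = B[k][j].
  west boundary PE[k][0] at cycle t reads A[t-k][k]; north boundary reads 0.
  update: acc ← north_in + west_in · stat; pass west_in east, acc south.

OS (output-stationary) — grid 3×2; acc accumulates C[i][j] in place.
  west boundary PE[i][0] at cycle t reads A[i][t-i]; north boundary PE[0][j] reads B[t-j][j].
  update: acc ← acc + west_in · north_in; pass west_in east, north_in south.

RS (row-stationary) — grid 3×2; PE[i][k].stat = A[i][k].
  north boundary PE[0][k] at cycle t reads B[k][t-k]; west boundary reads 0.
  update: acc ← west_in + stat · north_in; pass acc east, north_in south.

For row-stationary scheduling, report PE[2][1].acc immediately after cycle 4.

PE[2][1].acc = 18

RS 3×2: PE[2][1] cycle-by-cycle (with neighbour feeds):
  step 0 · PE1,1: acc=0; fwd→0 fwd↓0
  step 0 · PE2,0: acc=0; fwd→0 fwd↓0
  step 0 · PE2,1: acc=0; fwd→0 fwd↓0
  step 1 · PE1,1: acc=0; fwd→0 fwd↓0
  step 1 · PE2,0: acc=0; fwd→0 fwd↓0
  step 1 · PE2,1: acc=0; fwd→0 fwd↓0
  step 2 · PE1,1: acc=35; fwd→35 fwd↓4
  step 2 · PE2,0: acc=63; fwd→63 fwd↓7
  step 2 · PE2,1: acc=0; fwd→0 fwd↓0
  step 3 · PE1,1: acc=8; fwd→8 fwd↓1
  step 3 · PE2,0: acc=9; fwd→9 fwd↓1
  step 3 · PE2,1: acc=99; fwd→99 fwd↓4
  step 4 · PE1,1: acc=0; fwd→0 fwd↓0
  step 4 · PE2,0: acc=0; fwd→0 fwd↓0
  step 4 · PE2,1: acc=18; fwd→18 fwd↓1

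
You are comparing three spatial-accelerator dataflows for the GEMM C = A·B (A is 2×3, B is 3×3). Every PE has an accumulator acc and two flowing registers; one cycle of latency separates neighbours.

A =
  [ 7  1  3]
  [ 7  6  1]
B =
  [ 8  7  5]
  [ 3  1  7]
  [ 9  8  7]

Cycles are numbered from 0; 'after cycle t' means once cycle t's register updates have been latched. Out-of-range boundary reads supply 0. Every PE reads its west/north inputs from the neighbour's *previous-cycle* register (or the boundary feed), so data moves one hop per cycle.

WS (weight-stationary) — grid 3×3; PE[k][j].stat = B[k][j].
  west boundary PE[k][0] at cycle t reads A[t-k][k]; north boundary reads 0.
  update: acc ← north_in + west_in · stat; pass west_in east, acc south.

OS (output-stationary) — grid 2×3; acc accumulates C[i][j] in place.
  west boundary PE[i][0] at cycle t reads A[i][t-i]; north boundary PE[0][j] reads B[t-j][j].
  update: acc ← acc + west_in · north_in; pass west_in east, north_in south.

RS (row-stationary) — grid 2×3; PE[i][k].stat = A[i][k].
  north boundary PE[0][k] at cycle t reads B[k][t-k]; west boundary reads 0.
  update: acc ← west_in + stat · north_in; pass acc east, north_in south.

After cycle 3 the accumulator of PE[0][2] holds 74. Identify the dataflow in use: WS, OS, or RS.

dataflow = RS

WS (3×3 grid), PE[0][2]:
  after 0 — PE[0][2] acc=0, pass-E 0, pass-S 0
  after 1 — PE[0][2] acc=0, pass-E 0, pass-S 0
  after 2 — PE[0][2] acc=35, pass-E 7, pass-S 35
  after 3 — PE[0][2] acc=35, pass-E 7, pass-S 35
OS (2×3 grid), PE[0][2]:
  after 0 — PE[0][2] acc=0, pass-E 0, pass-S 0
  after 1 — PE[0][2] acc=0, pass-E 0, pass-S 0
  after 2 — PE[0][2] acc=35, pass-E 7, pass-S 5
  after 3 — PE[0][2] acc=42, pass-E 1, pass-S 7
RS (2×3 grid), PE[0][2]:
  after 0 — PE[0][2] acc=0, pass-E 0, pass-S 0
  after 1 — PE[0][2] acc=0, pass-E 0, pass-S 0
  after 2 — PE[0][2] acc=86, pass-E 86, pass-S 9
  after 3 — PE[0][2] acc=74, pass-E 74, pass-S 8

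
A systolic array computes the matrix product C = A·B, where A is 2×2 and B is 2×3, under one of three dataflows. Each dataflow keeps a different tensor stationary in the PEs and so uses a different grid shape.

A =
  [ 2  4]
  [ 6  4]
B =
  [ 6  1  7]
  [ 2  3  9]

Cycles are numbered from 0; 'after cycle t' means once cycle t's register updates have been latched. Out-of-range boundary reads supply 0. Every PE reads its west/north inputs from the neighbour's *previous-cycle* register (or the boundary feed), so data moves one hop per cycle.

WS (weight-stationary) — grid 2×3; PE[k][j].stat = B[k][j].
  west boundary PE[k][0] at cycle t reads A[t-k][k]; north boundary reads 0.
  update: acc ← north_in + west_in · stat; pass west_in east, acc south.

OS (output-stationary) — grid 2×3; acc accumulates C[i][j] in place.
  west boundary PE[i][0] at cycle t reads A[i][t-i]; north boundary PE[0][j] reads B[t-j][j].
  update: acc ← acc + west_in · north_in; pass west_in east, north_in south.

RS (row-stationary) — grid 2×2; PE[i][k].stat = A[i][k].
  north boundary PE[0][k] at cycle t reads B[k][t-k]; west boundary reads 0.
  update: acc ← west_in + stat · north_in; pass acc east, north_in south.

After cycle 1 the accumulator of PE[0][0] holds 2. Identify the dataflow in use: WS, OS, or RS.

dataflow = RS

WS (2×3 grid), PE[0][0]:
  c0 r0c0: 12 / 2 / 12
  c1 r0c0: 36 / 6 / 36
OS (2×3 grid), PE[0][0]:
  c0 r0c0: 12 / 2 / 6
  c1 r0c0: 20 / 4 / 2
RS (2×2 grid), PE[0][0]:
  c0 r0c0: 12 / 12 / 6
  c1 r0c0: 2 / 2 / 1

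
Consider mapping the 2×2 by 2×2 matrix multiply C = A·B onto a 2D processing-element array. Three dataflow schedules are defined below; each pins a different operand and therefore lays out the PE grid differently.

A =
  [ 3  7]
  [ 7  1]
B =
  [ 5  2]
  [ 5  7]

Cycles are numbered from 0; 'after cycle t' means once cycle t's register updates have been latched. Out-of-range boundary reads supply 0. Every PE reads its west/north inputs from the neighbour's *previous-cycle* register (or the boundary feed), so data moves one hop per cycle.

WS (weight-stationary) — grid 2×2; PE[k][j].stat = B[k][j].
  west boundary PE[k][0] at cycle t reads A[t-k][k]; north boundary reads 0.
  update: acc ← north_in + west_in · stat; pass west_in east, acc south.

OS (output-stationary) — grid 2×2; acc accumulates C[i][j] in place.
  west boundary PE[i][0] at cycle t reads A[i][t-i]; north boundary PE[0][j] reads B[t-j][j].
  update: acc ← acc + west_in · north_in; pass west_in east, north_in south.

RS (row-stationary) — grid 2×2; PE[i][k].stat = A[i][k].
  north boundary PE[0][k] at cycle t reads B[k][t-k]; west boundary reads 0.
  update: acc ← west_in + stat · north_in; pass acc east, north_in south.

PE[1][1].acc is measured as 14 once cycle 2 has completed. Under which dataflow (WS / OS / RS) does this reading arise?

— WS: 2×2; PE[1][1] trace:
  @0  [1,1]  acc 0  |  →0  ↓0
  @1  [1,1]  acc 0  |  →0  ↓0
  @2  [1,1]  acc 55  |  →7  ↓55
— OS: 2×2; PE[1][1] trace:
  @0  [1,1]  acc 0  |  →0  ↓0
  @1  [1,1]  acc 0  |  →0  ↓0
  @2  [1,1]  acc 14  |  →7  ↓2
— RS: 2×2; PE[1][1] trace:
  @0  [1,1]  acc 0  |  →0  ↓0
  @1  [1,1]  acc 0  |  →0  ↓0
  @2  [1,1]  acc 40  |  →40  ↓5

dataflow = OS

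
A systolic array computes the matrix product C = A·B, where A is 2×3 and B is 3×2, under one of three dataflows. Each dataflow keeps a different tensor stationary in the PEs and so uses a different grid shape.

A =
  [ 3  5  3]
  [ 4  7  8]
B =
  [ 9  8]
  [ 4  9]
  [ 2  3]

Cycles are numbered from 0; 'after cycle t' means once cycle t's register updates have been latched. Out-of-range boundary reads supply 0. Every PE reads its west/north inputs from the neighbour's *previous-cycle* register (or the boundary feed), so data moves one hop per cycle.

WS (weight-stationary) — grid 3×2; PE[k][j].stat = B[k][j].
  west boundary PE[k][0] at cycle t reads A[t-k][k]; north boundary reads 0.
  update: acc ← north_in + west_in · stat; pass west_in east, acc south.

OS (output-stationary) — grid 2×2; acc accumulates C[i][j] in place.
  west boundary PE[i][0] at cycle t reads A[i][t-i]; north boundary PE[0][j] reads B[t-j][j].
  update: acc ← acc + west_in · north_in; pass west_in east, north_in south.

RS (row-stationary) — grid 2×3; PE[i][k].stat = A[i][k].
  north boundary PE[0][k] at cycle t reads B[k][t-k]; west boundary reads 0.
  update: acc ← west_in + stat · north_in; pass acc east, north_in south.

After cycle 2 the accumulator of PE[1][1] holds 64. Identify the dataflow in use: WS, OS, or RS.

WS [3×2] PE[1][1] across cycles:
  @0  [1,1]  acc 0  |  →0  ↓0
  @1  [1,1]  acc 0  |  →0  ↓0
  @2  [1,1]  acc 69  |  →5  ↓69
OS [2×2] PE[1][1] across cycles:
  @0  [1,1]  acc 0  |  →0  ↓0
  @1  [1,1]  acc 0  |  →0  ↓0
  @2  [1,1]  acc 32  |  →4  ↓8
RS [2×3] PE[1][1] across cycles:
  @0  [1,1]  acc 0  |  →0  ↓0
  @1  [1,1]  acc 0  |  →0  ↓0
  @2  [1,1]  acc 64  |  →64  ↓4

dataflow = RS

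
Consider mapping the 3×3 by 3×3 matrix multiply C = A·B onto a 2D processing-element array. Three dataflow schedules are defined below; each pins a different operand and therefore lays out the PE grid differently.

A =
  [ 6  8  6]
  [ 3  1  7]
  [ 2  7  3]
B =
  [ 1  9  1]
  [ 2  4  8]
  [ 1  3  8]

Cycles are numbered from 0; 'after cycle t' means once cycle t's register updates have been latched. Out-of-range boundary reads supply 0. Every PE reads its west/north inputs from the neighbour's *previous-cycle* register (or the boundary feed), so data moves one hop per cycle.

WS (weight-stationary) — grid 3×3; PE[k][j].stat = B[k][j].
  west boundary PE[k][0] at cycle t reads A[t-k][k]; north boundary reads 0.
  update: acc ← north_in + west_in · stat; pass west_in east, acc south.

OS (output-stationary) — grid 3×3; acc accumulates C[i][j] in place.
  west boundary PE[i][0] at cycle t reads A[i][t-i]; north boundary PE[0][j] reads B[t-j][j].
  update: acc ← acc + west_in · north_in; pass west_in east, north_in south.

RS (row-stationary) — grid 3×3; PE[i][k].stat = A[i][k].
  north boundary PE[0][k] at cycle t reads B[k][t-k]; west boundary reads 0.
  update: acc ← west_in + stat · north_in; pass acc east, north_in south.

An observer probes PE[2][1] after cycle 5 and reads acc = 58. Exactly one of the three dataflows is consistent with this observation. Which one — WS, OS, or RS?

dataflow = RS

WS (3×3 grid), PE[2][1]:
  [0] (2,1) acc=0 (h:0 v:0)
  [1] (2,1) acc=0 (h:0 v:0)
  [2] (2,1) acc=0 (h:0 v:0)
  [3] (2,1) acc=104 (h:6 v:104)
  [4] (2,1) acc=52 (h:7 v:52)
  [5] (2,1) acc=55 (h:3 v:55)
OS (3×3 grid), PE[2][1]:
  [0] (2,1) acc=0 (h:0 v:0)
  [1] (2,1) acc=0 (h:0 v:0)
  [2] (2,1) acc=0 (h:0 v:0)
  [3] (2,1) acc=18 (h:2 v:9)
  [4] (2,1) acc=46 (h:7 v:4)
  [5] (2,1) acc=55 (h:3 v:3)
RS (3×3 grid), PE[2][1]:
  [0] (2,1) acc=0 (h:0 v:0)
  [1] (2,1) acc=0 (h:0 v:0)
  [2] (2,1) acc=0 (h:0 v:0)
  [3] (2,1) acc=16 (h:16 v:2)
  [4] (2,1) acc=46 (h:46 v:4)
  [5] (2,1) acc=58 (h:58 v:8)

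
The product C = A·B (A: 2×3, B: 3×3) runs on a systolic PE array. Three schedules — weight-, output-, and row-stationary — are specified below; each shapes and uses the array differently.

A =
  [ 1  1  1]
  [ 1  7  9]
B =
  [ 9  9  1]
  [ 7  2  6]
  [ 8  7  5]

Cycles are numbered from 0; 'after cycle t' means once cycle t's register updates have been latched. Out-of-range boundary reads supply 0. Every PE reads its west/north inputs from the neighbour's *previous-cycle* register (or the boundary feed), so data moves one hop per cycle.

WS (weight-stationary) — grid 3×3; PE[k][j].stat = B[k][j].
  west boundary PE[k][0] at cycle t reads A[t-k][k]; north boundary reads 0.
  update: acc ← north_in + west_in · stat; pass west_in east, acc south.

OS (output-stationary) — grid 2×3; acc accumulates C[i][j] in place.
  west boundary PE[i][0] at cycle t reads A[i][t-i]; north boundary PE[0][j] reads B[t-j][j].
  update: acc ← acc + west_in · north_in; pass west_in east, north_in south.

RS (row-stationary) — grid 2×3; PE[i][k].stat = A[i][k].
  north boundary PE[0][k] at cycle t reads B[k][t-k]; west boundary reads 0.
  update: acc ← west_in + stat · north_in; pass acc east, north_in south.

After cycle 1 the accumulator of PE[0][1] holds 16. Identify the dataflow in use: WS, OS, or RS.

dataflow = RS

— WS: 3×3; PE[0][1] trace:
  [0] (0,1) acc=0 (h:0 v:0)
  [1] (0,1) acc=9 (h:1 v:9)
— OS: 2×3; PE[0][1] trace:
  [0] (0,1) acc=0 (h:0 v:0)
  [1] (0,1) acc=9 (h:1 v:9)
— RS: 2×3; PE[0][1] trace:
  [0] (0,1) acc=0 (h:0 v:0)
  [1] (0,1) acc=16 (h:16 v:7)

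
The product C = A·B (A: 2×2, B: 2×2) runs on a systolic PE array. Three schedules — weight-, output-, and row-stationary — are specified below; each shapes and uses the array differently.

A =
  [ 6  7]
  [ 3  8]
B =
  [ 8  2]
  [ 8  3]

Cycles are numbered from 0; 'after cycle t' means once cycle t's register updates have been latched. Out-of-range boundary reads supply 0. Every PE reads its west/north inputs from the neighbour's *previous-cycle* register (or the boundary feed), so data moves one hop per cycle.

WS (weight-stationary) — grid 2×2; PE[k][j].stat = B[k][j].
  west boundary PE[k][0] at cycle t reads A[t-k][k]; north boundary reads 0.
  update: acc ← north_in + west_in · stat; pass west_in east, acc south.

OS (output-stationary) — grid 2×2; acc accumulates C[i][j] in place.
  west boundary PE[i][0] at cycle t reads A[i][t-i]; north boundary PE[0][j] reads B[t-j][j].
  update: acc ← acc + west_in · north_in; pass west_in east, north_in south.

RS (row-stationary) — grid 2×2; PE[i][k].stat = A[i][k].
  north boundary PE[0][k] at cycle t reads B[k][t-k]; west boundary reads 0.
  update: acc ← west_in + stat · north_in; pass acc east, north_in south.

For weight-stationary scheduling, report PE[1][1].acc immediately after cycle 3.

Tracing WS — 2×2 array, target PE[1][1]:
  t=0 PE[0][1]: acc=0 h=0 v=0
  t=0 PE[1][0]: acc=0 h=0 v=0
  t=0 PE[1][1]: acc=0 h=0 v=0
  t=1 PE[0][1]: acc=12 h=6 v=12
  t=1 PE[1][0]: acc=104 h=7 v=104
  t=1 PE[1][1]: acc=0 h=0 v=0
  t=2 PE[0][1]: acc=6 h=3 v=6
  t=2 PE[1][0]: acc=88 h=8 v=88
  t=2 PE[1][1]: acc=33 h=7 v=33
  t=3 PE[0][1]: acc=0 h=0 v=0
  t=3 PE[1][0]: acc=0 h=0 v=0
  t=3 PE[1][1]: acc=30 h=8 v=30

PE[1][1].acc = 30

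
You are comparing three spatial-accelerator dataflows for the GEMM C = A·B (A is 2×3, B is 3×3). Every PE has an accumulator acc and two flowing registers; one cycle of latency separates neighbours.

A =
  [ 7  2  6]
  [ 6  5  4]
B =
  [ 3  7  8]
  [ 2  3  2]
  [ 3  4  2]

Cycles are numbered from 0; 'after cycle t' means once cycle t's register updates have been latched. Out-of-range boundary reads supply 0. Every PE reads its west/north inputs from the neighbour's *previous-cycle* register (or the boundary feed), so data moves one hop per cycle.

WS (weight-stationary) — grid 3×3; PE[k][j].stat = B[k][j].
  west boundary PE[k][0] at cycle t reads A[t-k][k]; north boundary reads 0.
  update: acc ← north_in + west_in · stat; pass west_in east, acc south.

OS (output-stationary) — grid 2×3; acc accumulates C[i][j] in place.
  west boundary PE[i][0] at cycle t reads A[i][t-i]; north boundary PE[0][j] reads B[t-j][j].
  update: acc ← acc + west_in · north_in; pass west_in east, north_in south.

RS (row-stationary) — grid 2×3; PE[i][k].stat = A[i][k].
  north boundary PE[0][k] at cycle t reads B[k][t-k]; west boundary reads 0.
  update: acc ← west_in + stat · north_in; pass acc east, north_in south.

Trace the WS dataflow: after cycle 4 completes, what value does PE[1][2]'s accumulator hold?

PE[1][2].acc = 58

Tracing WS — 3×3 array, target PE[1][2]:
  c0 r0c2: 0 / 0 / 0
  c0 r1c1: 0 / 0 / 0
  c0 r1c2: 0 / 0 / 0
  c1 r0c2: 0 / 0 / 0
  c1 r1c1: 0 / 0 / 0
  c1 r1c2: 0 / 0 / 0
  c2 r0c2: 56 / 7 / 56
  c2 r1c1: 55 / 2 / 55
  c2 r1c2: 0 / 0 / 0
  c3 r0c2: 48 / 6 / 48
  c3 r1c1: 57 / 5 / 57
  c3 r1c2: 60 / 2 / 60
  c4 r0c2: 0 / 0 / 0
  c4 r1c1: 0 / 0 / 0
  c4 r1c2: 58 / 5 / 58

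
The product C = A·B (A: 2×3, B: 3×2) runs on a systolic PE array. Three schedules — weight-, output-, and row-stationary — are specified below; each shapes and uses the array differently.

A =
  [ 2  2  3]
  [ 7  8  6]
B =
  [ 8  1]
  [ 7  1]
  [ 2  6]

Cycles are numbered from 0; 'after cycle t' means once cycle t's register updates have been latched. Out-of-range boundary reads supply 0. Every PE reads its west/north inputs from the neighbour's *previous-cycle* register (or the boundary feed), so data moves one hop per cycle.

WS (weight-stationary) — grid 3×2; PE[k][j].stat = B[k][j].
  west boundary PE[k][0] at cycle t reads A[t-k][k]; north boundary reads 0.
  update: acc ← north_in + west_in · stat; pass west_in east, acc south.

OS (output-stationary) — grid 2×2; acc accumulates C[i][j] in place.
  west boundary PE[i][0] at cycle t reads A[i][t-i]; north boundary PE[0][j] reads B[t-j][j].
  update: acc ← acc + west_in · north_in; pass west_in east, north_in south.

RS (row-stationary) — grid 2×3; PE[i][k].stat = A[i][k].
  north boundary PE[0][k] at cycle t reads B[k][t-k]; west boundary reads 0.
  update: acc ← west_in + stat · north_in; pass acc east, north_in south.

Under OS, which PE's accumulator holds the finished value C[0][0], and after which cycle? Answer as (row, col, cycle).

Under OS, C[0][0] lands at PE[0][0]:
  0: (0,0).acc=16  regs=<2,8>
  1: (0,0).acc=30  regs=<2,7>
  2: (0,0).acc=36  regs=<3,2>

(row, col, cycle) = (0, 0, 2)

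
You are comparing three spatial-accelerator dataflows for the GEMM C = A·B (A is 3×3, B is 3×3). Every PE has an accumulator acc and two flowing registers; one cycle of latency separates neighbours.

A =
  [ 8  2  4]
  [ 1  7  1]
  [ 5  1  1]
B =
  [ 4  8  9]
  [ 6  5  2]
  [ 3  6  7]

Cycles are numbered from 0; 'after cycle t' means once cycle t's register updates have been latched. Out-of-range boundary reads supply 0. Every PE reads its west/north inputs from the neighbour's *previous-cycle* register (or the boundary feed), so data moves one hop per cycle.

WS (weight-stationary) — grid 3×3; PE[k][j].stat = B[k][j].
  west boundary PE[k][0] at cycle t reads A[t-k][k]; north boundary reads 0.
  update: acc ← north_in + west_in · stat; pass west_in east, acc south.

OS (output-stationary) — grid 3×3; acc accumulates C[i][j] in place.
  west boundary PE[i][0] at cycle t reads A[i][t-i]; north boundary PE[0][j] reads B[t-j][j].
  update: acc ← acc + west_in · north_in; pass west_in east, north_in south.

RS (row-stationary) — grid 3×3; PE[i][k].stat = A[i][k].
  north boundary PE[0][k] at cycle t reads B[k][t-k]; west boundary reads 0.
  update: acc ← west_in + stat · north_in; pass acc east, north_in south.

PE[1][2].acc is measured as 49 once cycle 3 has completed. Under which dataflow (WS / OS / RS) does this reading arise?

WS (3×3 grid), PE[1][2]:
  c0 r1c2: 0 / 0 / 0
  c1 r1c2: 0 / 0 / 0
  c2 r1c2: 0 / 0 / 0
  c3 r1c2: 76 / 2 / 76
OS (3×3 grid), PE[1][2]:
  c0 r1c2: 0 / 0 / 0
  c1 r1c2: 0 / 0 / 0
  c2 r1c2: 0 / 0 / 0
  c3 r1c2: 9 / 1 / 9
RS (3×3 grid), PE[1][2]:
  c0 r1c2: 0 / 0 / 0
  c1 r1c2: 0 / 0 / 0
  c2 r1c2: 0 / 0 / 0
  c3 r1c2: 49 / 49 / 3

dataflow = RS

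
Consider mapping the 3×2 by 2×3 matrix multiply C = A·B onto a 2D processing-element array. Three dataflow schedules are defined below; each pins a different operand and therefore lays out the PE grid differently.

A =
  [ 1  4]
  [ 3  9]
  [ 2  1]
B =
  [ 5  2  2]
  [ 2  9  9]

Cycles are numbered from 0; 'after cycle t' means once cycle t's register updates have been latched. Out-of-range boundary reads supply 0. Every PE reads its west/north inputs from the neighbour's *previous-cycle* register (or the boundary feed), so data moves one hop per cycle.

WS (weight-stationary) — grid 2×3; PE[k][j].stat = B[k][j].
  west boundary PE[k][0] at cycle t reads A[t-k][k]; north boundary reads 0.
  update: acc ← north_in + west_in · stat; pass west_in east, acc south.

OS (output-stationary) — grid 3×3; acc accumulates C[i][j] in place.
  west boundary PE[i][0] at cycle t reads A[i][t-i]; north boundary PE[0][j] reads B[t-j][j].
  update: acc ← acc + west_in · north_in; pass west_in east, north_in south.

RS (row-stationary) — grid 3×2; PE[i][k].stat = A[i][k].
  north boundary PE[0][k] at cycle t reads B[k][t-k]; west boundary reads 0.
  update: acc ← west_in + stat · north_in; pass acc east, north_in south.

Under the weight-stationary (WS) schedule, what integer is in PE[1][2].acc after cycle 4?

WS 2×3: PE[1][2] cycle-by-cycle (with neighbour feeds):
  c0 r0c2: 0 / 0 / 0
  c0 r1c1: 0 / 0 / 0
  c0 r1c2: 0 / 0 / 0
  c1 r0c2: 0 / 0 / 0
  c1 r1c1: 0 / 0 / 0
  c1 r1c2: 0 / 0 / 0
  c2 r0c2: 2 / 1 / 2
  c2 r1c1: 38 / 4 / 38
  c2 r1c2: 0 / 0 / 0
  c3 r0c2: 6 / 3 / 6
  c3 r1c1: 87 / 9 / 87
  c3 r1c2: 38 / 4 / 38
  c4 r0c2: 4 / 2 / 4
  c4 r1c1: 13 / 1 / 13
  c4 r1c2: 87 / 9 / 87

PE[1][2].acc = 87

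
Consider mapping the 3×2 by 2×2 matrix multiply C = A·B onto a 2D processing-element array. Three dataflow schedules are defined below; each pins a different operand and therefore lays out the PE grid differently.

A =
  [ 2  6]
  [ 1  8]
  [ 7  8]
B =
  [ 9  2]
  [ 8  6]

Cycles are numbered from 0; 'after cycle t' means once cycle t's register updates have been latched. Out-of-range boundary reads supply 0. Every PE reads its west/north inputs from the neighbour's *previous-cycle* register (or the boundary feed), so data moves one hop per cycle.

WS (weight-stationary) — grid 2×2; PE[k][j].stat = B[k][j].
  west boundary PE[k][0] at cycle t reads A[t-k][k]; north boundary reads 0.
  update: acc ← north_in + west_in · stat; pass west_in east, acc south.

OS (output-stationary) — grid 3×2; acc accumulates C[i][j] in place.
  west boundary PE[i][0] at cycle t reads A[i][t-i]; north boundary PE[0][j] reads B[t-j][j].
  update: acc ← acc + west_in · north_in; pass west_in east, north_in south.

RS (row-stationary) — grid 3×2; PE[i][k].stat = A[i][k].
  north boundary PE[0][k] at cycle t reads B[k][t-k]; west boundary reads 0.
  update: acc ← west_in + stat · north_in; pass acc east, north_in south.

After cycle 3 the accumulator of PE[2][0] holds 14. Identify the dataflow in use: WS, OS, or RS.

dataflow = RS

WS: PE[2][0] is outside its 2×2 grid.
Under OS (3×2), PE[2][0]:
  0: (2,0).acc=0  regs=<0,0>
  1: (2,0).acc=0  regs=<0,0>
  2: (2,0).acc=63  regs=<7,9>
  3: (2,0).acc=127  regs=<8,8>
Under RS (3×2), PE[2][0]:
  0: (2,0).acc=0  regs=<0,0>
  1: (2,0).acc=0  regs=<0,0>
  2: (2,0).acc=63  regs=<63,9>
  3: (2,0).acc=14  regs=<14,2>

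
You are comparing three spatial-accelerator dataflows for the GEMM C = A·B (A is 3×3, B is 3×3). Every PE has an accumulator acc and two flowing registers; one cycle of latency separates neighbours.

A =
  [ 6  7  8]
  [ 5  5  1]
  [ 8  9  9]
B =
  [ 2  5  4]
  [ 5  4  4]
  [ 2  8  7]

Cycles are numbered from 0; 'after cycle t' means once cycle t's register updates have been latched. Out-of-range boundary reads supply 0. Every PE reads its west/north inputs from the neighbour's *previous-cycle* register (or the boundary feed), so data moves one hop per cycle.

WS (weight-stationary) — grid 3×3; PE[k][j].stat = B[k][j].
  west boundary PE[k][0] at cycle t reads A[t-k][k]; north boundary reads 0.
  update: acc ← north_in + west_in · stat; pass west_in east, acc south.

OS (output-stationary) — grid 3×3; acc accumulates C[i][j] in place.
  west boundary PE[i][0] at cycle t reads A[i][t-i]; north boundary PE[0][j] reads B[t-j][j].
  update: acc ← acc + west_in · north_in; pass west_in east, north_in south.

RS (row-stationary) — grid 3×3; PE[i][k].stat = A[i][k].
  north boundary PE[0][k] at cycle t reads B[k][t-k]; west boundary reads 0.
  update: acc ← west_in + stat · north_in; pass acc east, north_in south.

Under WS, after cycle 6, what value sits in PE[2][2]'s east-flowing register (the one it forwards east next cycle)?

WS (3×3). Following PE[2][2] plus its west/north inputs:
  c0 r1c2: 0 / 0 / 0
  c0 r2c1: 0 / 0 / 0
  c0 r2c2: 0 / 0 / 0
  c1 r1c2: 0 / 0 / 0
  c1 r2c1: 0 / 0 / 0
  c1 r2c2: 0 / 0 / 0
  c2 r1c2: 0 / 0 / 0
  c2 r2c1: 0 / 0 / 0
  c2 r2c2: 0 / 0 / 0
  c3 r1c2: 52 / 7 / 52
  c3 r2c1: 122 / 8 / 122
  c3 r2c2: 0 / 0 / 0
  c4 r1c2: 40 / 5 / 40
  c4 r2c1: 53 / 1 / 53
  c4 r2c2: 108 / 8 / 108
  c5 r1c2: 68 / 9 / 68
  c5 r2c1: 148 / 9 / 148
  c5 r2c2: 47 / 1 / 47
  c6 r1c2: 0 / 0 / 0
  c6 r2c1: 0 / 0 / 0
  c6 r2c2: 131 / 9 / 131

register = 9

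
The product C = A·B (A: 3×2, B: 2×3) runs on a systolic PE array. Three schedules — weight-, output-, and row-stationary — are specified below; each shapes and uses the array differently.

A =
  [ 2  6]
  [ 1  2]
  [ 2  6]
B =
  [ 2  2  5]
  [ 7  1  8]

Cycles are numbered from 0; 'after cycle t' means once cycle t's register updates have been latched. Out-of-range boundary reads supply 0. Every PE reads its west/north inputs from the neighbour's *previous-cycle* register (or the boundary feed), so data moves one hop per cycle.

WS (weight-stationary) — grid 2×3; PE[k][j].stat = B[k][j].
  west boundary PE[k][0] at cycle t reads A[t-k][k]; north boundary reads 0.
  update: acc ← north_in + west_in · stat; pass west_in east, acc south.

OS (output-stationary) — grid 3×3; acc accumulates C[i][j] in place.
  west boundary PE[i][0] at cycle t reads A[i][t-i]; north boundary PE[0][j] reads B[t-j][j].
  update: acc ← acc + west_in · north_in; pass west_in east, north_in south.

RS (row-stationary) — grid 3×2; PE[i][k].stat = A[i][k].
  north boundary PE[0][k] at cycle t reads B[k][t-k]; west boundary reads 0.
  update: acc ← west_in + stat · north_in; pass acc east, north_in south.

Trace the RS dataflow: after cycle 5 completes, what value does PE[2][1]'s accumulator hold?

PE[2][1].acc = 58

Tracing RS — 3×2 array, target PE[2][1]:
  t=0 PE[1][1]: acc=0 h=0 v=0
  t=0 PE[2][0]: acc=0 h=0 v=0
  t=0 PE[2][1]: acc=0 h=0 v=0
  t=1 PE[1][1]: acc=0 h=0 v=0
  t=1 PE[2][0]: acc=0 h=0 v=0
  t=1 PE[2][1]: acc=0 h=0 v=0
  t=2 PE[1][1]: acc=16 h=16 v=7
  t=2 PE[2][0]: acc=4 h=4 v=2
  t=2 PE[2][1]: acc=0 h=0 v=0
  t=3 PE[1][1]: acc=4 h=4 v=1
  t=3 PE[2][0]: acc=4 h=4 v=2
  t=3 PE[2][1]: acc=46 h=46 v=7
  t=4 PE[1][1]: acc=21 h=21 v=8
  t=4 PE[2][0]: acc=10 h=10 v=5
  t=4 PE[2][1]: acc=10 h=10 v=1
  t=5 PE[1][1]: acc=0 h=0 v=0
  t=5 PE[2][0]: acc=0 h=0 v=0
  t=5 PE[2][1]: acc=58 h=58 v=8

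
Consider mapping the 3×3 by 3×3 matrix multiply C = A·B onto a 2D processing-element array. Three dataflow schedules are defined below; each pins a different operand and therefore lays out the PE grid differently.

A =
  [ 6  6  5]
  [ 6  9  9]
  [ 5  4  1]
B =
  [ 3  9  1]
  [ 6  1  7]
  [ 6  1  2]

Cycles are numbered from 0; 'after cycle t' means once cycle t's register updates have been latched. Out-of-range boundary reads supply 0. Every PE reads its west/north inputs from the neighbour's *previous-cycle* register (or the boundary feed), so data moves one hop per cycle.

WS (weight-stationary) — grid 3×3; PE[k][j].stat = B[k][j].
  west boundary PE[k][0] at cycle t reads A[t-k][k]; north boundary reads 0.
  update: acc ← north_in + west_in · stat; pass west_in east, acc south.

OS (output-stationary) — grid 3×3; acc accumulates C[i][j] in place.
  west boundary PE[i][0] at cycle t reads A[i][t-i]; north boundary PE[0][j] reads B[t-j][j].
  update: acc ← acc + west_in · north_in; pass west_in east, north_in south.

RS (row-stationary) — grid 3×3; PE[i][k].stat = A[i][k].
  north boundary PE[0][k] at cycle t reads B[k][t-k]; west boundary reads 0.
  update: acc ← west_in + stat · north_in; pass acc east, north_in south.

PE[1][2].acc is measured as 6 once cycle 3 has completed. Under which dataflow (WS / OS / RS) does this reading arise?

dataflow = OS

— WS: 3×3; PE[1][2] trace:
  cycle 0: PE[1][2] → acc 0, east 0, south 0
  cycle 1: PE[1][2] → acc 0, east 0, south 0
  cycle 2: PE[1][2] → acc 0, east 0, south 0
  cycle 3: PE[1][2] → acc 48, east 6, south 48
— OS: 3×3; PE[1][2] trace:
  cycle 0: PE[1][2] → acc 0, east 0, south 0
  cycle 1: PE[1][2] → acc 0, east 0, south 0
  cycle 2: PE[1][2] → acc 0, east 0, south 0
  cycle 3: PE[1][2] → acc 6, east 6, south 1
— RS: 3×3; PE[1][2] trace:
  cycle 0: PE[1][2] → acc 0, east 0, south 0
  cycle 1: PE[1][2] → acc 0, east 0, south 0
  cycle 2: PE[1][2] → acc 0, east 0, south 0
  cycle 3: PE[1][2] → acc 126, east 126, south 6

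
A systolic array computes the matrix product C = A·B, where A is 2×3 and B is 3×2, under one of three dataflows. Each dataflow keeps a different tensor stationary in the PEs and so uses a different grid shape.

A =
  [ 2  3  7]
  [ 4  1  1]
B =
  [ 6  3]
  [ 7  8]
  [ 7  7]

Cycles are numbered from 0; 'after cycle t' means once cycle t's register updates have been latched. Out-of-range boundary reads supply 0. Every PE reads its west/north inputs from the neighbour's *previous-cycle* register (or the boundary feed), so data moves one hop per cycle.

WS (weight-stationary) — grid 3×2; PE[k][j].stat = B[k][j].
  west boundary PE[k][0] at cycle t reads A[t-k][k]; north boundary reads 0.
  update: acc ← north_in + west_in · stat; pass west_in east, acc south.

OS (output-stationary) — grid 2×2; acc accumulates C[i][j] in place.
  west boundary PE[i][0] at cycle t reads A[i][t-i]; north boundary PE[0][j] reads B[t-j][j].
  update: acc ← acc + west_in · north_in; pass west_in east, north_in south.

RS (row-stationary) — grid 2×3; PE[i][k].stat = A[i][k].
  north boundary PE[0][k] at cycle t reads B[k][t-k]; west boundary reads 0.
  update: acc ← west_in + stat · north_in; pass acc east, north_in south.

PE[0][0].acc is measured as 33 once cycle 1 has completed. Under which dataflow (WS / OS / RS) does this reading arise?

dataflow = OS

Under WS (3×2), PE[0][0]:
  after 0 — PE[0][0] acc=12, pass-E 2, pass-S 12
  after 1 — PE[0][0] acc=24, pass-E 4, pass-S 24
Under OS (2×2), PE[0][0]:
  after 0 — PE[0][0] acc=12, pass-E 2, pass-S 6
  after 1 — PE[0][0] acc=33, pass-E 3, pass-S 7
Under RS (2×3), PE[0][0]:
  after 0 — PE[0][0] acc=12, pass-E 12, pass-S 6
  after 1 — PE[0][0] acc=6, pass-E 6, pass-S 3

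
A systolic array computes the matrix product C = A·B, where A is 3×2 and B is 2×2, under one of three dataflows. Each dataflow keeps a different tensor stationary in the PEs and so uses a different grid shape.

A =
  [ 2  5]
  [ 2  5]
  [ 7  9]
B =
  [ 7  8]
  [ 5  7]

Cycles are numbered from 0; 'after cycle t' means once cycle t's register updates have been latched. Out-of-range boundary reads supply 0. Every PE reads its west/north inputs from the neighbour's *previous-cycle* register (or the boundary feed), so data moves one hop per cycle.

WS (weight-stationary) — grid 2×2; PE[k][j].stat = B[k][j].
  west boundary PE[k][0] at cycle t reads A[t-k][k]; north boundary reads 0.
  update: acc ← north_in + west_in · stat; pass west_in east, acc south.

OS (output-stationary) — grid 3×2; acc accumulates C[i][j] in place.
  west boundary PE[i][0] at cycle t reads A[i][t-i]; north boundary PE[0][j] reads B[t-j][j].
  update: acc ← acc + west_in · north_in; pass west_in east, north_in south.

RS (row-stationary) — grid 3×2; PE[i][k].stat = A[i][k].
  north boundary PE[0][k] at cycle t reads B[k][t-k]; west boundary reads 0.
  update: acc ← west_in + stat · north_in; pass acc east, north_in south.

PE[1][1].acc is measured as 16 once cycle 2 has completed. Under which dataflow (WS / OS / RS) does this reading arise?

— WS: 2×2; PE[1][1] trace:
  c0 r1c1: 0 / 0 / 0
  c1 r1c1: 0 / 0 / 0
  c2 r1c1: 51 / 5 / 51
— OS: 3×2; PE[1][1] trace:
  c0 r1c1: 0 / 0 / 0
  c1 r1c1: 0 / 0 / 0
  c2 r1c1: 16 / 2 / 8
— RS: 3×2; PE[1][1] trace:
  c0 r1c1: 0 / 0 / 0
  c1 r1c1: 0 / 0 / 0
  c2 r1c1: 39 / 39 / 5

dataflow = OS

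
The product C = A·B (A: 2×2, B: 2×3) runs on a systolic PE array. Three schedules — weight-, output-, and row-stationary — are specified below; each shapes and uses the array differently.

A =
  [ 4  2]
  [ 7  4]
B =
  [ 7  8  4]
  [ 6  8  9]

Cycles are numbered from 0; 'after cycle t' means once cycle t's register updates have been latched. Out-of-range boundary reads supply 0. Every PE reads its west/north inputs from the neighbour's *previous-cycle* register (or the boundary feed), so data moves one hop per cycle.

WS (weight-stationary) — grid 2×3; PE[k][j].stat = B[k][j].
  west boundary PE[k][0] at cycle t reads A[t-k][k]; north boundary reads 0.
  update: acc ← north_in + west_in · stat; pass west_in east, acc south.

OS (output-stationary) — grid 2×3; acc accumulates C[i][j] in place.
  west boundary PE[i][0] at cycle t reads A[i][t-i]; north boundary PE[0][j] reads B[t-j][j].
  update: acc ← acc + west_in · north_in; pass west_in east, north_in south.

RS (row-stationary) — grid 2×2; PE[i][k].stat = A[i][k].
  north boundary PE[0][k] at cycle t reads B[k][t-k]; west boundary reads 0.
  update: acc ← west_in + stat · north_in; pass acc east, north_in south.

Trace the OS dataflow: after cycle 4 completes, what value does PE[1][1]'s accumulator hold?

OS (2×3). Following PE[1][1] plus its west/north inputs:
  [0] (0,1) acc=0 (h:0 v:0)
  [0] (1,0) acc=0 (h:0 v:0)
  [0] (1,1) acc=0 (h:0 v:0)
  [1] (0,1) acc=32 (h:4 v:8)
  [1] (1,0) acc=49 (h:7 v:7)
  [1] (1,1) acc=0 (h:0 v:0)
  [2] (0,1) acc=48 (h:2 v:8)
  [2] (1,0) acc=73 (h:4 v:6)
  [2] (1,1) acc=56 (h:7 v:8)
  [3] (0,1) acc=48 (h:0 v:0)
  [3] (1,0) acc=73 (h:0 v:0)
  [3] (1,1) acc=88 (h:4 v:8)
  [4] (0,1) acc=48 (h:0 v:0)
  [4] (1,0) acc=73 (h:0 v:0)
  [4] (1,1) acc=88 (h:0 v:0)

PE[1][1].acc = 88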